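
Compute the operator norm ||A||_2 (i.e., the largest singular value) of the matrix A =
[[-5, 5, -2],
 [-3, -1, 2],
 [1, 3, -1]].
||A||_2 ≈ 7.5807 (= sqrt(largest eigenvalue of A^T A))

||A||_2 = sigma_max(A) = sqrt(lambda_max(A^T A)). Form the symmetric matrix M = A^T A =
[[35, -19, 3],
 [-19, 35, -15],
 [3, -15, 9]].
Its characteristic polynomial (trace, sum of principal 2x2 minors, determinant of M give the coefficients) is
  p(λ) = det(λ I - M) = λ^3 - 79λ^2 + 1260λ - 1296.
No integer candidate from the rational root theorem (±divisors of 1296) is a root, so the roots are irrational. The cubic discriminant is Δ = 1627512912 > 0, so there are three distinct real roots. p(1) = -114 and p(2) = 916 have opposite signs, so a root lies in (1, 2); Newton's method refines it to λ ≈ 1.1039. p(20) = 304 and p(21) = -414 have opposite signs, so a root lies in (20, 21); Newton's method refines it to λ ≈ 20.4294. p(57) = -954 and p(58) = 1140 have opposite signs, so a root lies in (57, 58); Newton's method refines it to λ ≈ 57.4667. Check (Vieta): the three roots sum to 79, matching tr M = 79.
So the eigenvalues of A^T A are ≈ 1.1039, 20.4294, 57.4667 (all ≥ 0, as they must be for A^T A). The largest is λ_max ≈ 57.4667, hence ||A||_2 = sqrt(λ_max) ≈ 7.5807.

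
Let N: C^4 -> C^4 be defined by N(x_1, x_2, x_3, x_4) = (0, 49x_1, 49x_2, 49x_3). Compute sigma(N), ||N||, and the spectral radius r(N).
sigma(N) = {0}; ||N|| = 49; r(N) = 0. (N is nilpotent with N^4 = 0.)

On C^4, N is a strictly lower-triangular matrix with 49 on the subdiagonal and zeros elsewhere, so its characteristic polynomial is lambda^4 and every eigenvalue is 0: sigma(N) = {0}. For the operator norm, N e_i = 49e_{i+1} for i = 1, ..., 3 and N e_4 = 0, so the singular values of N are 49 (with multiplicity 3) and 0; hence ||N|| = 49. The spectral radius r(N) = max|lambda| = 0. Note ||N|| > r(N) — characteristic of non-normal nilpotent operators. Indeed N^4 = 0.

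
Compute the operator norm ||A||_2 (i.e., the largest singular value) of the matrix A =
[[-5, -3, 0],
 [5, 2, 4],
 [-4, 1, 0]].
||A||_2 ≈ 8.9774 (= sqrt(largest eigenvalue of A^T A))

||A||_2 = sigma_max(A) = sqrt(lambda_max(A^T A)). Form the symmetric matrix M = A^T A =
[[66, 21, 20],
 [21, 14, 8],
 [20, 8, 16]].
Its characteristic polynomial (trace, sum of principal 2x2 minors, determinant of M give the coefficients) is
  p(λ) = det(λ I - M) = λ^3 - 96λ^2 + 1299λ - 4624.
No integer candidate from the rational root theorem (±divisors of 4624) is a root, so the roots are irrational. The cubic discriminant is Δ = 221341140 > 0, so there are three distinct real roots. p(6) = -70 and p(7) = 108 have opposite signs, so a root lies in (6, 7); Newton's method refines it to λ ≈ 6.3024. p(9) = 20 and p(10) = -234 have opposite signs, so a root lies in (9, 10); Newton's method refines it to λ ≈ 9.1036. p(80) = -3104 and p(81) = 2180 have opposite signs, so a root lies in (80, 81); Newton's method refines it to λ ≈ 80.5941. Check (Vieta): the three roots sum to 96, matching tr M = 96.
So the eigenvalues of A^T A are ≈ 6.3024, 9.1036, 80.5941 (all ≥ 0, as they must be for A^T A). The largest is λ_max ≈ 80.5941, hence ||A||_2 = sqrt(λ_max) ≈ 8.9774.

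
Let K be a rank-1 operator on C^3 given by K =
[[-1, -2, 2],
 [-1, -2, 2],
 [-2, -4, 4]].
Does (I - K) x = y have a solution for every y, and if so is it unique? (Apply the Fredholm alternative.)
(I - K) is singular (det(I - K) = 0, i.e. 1 ∈ sigma(K)). (I - K) x = y is solvable iff y ⊥ ker((I - K)^*) = span{(-1, -2, 2)}, i.e. iff -y_1 - 2y_2 + 2y_3 = 0. When solvable, the solutions are x = y + c·(1, 1, 2), c arbitrary (ker(I - K) = span{(1, 1, 2)}, dimension 1).

K has rank 1, so it is an outer product K = u v^T: every row of K is a multiple of one row vector. Reading off the entries, u = (1, 1, 2) and v = (-1, -2, 2) (row i of K equals u_i·v^T). A rank-one matrix u v^T satisfies K u = u (v·u) and kills the (2)-dimensional subspace v^⊥, so its characteristic polynomial is lambda^2 (lambda - v·u) with v·u = tr K = 1. Hence the eigenvalues of I - K are 1 (multiplicity 2) and 1 - (1) = 0, so det(I - K) = 0. (Direct check: I - K =
[[2, 2, -2],
 [1, 3, -2],
 [2, 4, -3]]
has determinant 0.) So 1 is an eigenvalue of K and (I - K) is not invertible. The finite-dimensional Fredholm alternative says: either (I - K) is invertible, or ker(I - K) ≠ {0} and then range(I - K) = ker((I - K)^*)^⊥, with dim ker(I - K) = dim ker((I - K)^*). We are in the second case, so we need both kernels. Kernel of I - K: (I - K) u = u - u (v·u) = u - u = 0, so ker(I - K) = span{u} = span{(1, 1, 2)} (it is exactly 1-dimensional because rank(I - K) = 2). Kernel of the adjoint: K is real, so (I - K)^* = I - K^T = I - v u^T, and (I - v u^T) v = v - v (u·v) = 0; hence ker((I - K)^*) = span{v} = span{(-1, -2, 2)}. Therefore (I - K) x = y is solvable iff <y, v> = 0, i.e. iff -y_1 - 2y_2 + 2y_3 = 0. When this holds, K y = u (v·y) = 0, so (I - K) y = y and x = y is a particular solution; the full solution set is the line x = y + c·u = y + c·(1, 1, 2), c ∈ C.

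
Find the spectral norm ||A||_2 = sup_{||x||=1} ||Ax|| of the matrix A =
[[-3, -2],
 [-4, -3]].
||A||_2 = sqrt((38 + sqrt(1440))/2) ≈ 6.1623 (= sqrt(largest eigenvalue of A^T A))

||A||_2 = sigma_max(A) = sqrt(lambda_max(A^T A)). Form the symmetric matrix M = A^T A =
[[25, 18],
 [18, 13]].
Its characteristic polynomial (trace, determinant of M give the coefficients) is
  p(λ) = det(λ I - M) = λ^2 - 38λ + 1.
For λ^2 - 38λ + 1 the discriminant is 1440. It is nonnegative but not a perfect square, so the roots are real and irrational: λ = (38 ± sqrt(1440))/2 ≈ 37.9737, 0.0263.
So the eigenvalues of A^T A are ≈ 0.0263, 37.9737 (all ≥ 0, as they must be for A^T A). The largest is λ_max = (38 + sqrt(1440))/2 ≈ 37.9737, hence ||A||_2 = sqrt(λ_max) = sqrt((38 + sqrt(1440))/2) ≈ 6.1623.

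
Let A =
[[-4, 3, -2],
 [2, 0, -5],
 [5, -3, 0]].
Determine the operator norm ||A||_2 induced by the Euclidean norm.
||A||_2 ≈ 7.8583 (= sqrt(largest eigenvalue of A^T A))

||A||_2 = sigma_max(A) = sqrt(lambda_max(A^T A)). Form the symmetric matrix M = A^T A =
[[45, -27, -2],
 [-27, 18, -6],
 [-2, -6, 29]].
Its characteristic polynomial (trace, sum of principal 2x2 minors, determinant of M give the coefficients) is
  p(λ) = det(λ I - M) = λ^3 - 92λ^2 + 1868λ - 9.
No integer candidate from the rational root theorem (±divisors of 9) is a root, so the roots are irrational. The cubic discriminant is Δ = 3461314325 > 0, so there are three distinct real roots. p(0) = -9 and p(1) = 1768 have opposite signs, so a root lies in (0, 1); Newton's method refines it to λ ≈ 0.0048. p(30) = 231 and p(31) = -722 have opposite signs, so a root lies in (30, 31); Newton's method refines it to λ ≈ 30.2425. p(61) = -1412 and p(62) = 487 have opposite signs, so a root lies in (61, 62); Newton's method refines it to λ ≈ 61.7526. Check (Vieta): the three roots sum to 92, matching tr M = 92.
So the eigenvalues of A^T A are ≈ 0.0048, 30.2425, 61.7526 (all ≥ 0, as they must be for A^T A). The largest is λ_max ≈ 61.7526, hence ||A||_2 = sqrt(λ_max) ≈ 7.8583.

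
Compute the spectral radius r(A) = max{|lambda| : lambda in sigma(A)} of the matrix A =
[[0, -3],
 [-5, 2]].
r(A) = 5

The eigenvalues of A are the roots of its characteristic polynomial. With M = A (coefficients from the trace and determinant):
  p(λ) = det(λ I - M) = λ^2 - 2λ - 15.
For λ^2 - 2λ - 15 the discriminant is 64. It is a perfect square (8^2), so the roots are rational: λ = (2 ± 8)/2 = 5, -3.
Thus the eigenvalues (to 4 decimals) are 5 (modulus 5); -3 (modulus 3). The spectral radius is the largest modulus: r(A) = 5. (Cross-check: r(A) ≤ ||A||_2 ≈ 5.5373; equality holds whenever A is normal, though it can also hold for some non-normal A.)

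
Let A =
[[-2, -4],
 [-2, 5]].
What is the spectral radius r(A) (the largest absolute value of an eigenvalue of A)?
r(A) = 6

The eigenvalues of A are the roots of its characteristic polynomial. With M = A (coefficients from the trace and determinant):
  p(λ) = det(λ I - M) = λ^2 - 3λ - 18.
For λ^2 - 3λ - 18 the discriminant is 81. It is a perfect square (9^2), so the roots are rational: λ = (3 ± 9)/2 = 6, -3.
Thus the eigenvalues (to 4 decimals) are 6 (modulus 6); -3 (modulus 3). The spectral radius is the largest modulus: r(A) = 6. (Cross-check: r(A) ≤ ||A||_2 ≈ 6.4125; equality holds whenever A is normal, though it can also hold for some non-normal A.)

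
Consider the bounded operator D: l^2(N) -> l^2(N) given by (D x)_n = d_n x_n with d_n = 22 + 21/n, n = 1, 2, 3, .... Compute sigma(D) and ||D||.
sigma(D) = {22 + 21/n : n ≥ 1} ∪ {22}; ||D|| = 43

A bounded diagonal operator on l^2 with diagonal entries d_n has spectrum equal to the closure of {d_n : n ≥ 1}: every d_n is an eigenvalue (with eigenvector e_n), so {d_n} ⊂ sigma(D); the spectrum is closed, so its closure is too; and for lambda not in the closure, (D - lambda I) has bounded inverse (the diagonal entries 1/(d_n - lambda) are bounded). For our sequence d_n = 22 + 21/n, n = 1, 2, 3, ...:
  - {d_n} = {22 + 21/n : n ≥ 1}; the only limit point is 22
  - closure = {22 + 21/n : n ≥ 1} ∪ {22}
For the norm: a diagonal operator has ||D|| = sup_n |d_n|. Here d_n = 22 + 21/n is positive and decreasing, so sup_n |d_n| = d_1 = 22 + 21 = 43. So ||D|| = 43.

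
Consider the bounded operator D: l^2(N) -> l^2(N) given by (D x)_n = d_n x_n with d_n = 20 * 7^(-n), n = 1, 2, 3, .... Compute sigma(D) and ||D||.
sigma(D) = {20 * 7^(-n) : n ≥ 1} ∪ {0}; ||D|| = 20/7

A bounded diagonal operator on l^2 with diagonal entries d_n has spectrum equal to the closure of {d_n : n ≥ 1}: every d_n is an eigenvalue (with eigenvector e_n), so {d_n} ⊂ sigma(D); the spectrum is closed, so its closure is too; and for lambda not in the closure, (D - lambda I) has bounded inverse (the diagonal entries 1/(d_n - lambda) are bounded). For our sequence d_n = 20 * 7^(-n), n = 1, 2, 3, ...:
  - {d_n} = {20 * 7^(-n) : n ≥ 1}; the only limit point is 0
  - closure = {20 * 7^(-n) : n ≥ 1} ∪ {0}
For the norm: a diagonal operator has ||D|| = sup_n |d_n|. Here d_n = 20 * 7^(-n) is positive and decreasing, so sup_n |d_n| = d_1 = 20/7. So ||D|| = 20/7.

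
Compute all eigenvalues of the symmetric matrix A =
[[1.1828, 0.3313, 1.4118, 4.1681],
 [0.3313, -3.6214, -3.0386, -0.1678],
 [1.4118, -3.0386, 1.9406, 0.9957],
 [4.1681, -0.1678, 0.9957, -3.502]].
sigma(A) ≈ {-6, -5, 2, 5}

A is real symmetric, so its spectrum consists of real eigenvalues. Expanding the characteristic polynomial of the displayed matrix gives
  det(λ I - A) = p(λ) = λ^4 + (4)λ^3 + (-37)λ^2 + (-100.002)λ + (300).
Solving p(λ) = 0 yields eigenvalues ≈ -6, -5, 2, 5. (A is shown rounded to 4 decimals, so these recover the underlying integer eigenvalues to within that precision.)
Verification: the trace of A = -4 equals the sum of eigenvalues -4, and det(A) ≈ 299.9996 matches the eigenvalue product 300.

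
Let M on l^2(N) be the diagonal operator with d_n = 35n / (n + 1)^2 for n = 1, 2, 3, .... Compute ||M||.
||M|| = 35/4 (attained at n = 1)

For M diagonal, ||M|| = sup_n |d_n|. Treat f(x) = 35x / (x + 1)^2 for real x > 0. By the quotient rule, f'(x) = 35(1 - x)/(x + 1)^3, which is positive for x < 1 and negative for x > 1. So f has a unique maximum at x = 1, and since 1 is a positive integer, the supremum over n ≥ 1 is attained at n = 1: d_1 = 35·1/(1 + 1)^2 = 35·1/4 = 35/4. Hence ||M|| = 35/4.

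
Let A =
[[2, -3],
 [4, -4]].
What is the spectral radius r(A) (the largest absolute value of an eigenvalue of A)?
r(A) = 2

The eigenvalues of A are the roots of its characteristic polynomial. With M = A (coefficients from the trace and determinant):
  p(λ) = det(λ I - M) = λ^2 + 2λ + 4.
For λ^2 + 2λ + 4 the discriminant is -12. It is negative, so the roots are the complex-conjugate pair λ = -1 ± (sqrt(12)/2) i ≈ -1 ± 1.7321i. For a conjugate pair the product of the roots equals the constant term, so |λ|^2 = 4 and |λ| = sqrt(4) = 2.
Thus the eigenvalues (to 4 decimals) are -1 ± 1.7321i (modulus 2). The spectral radius is the largest modulus: r(A) = 2. (Cross-check: r(A) ≤ ||A||_2 ≈ 6.6814; equality holds whenever A is normal, though it can also hold for some non-normal A.)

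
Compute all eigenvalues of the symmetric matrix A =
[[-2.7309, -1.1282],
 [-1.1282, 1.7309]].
sigma(A) ≈ {-3, 2}

A is real symmetric, so its spectrum consists of real eigenvalues. Expanding the characteristic polynomial of the displayed matrix gives
  det(λ I - A) = p(λ) = λ^2 + (1)λ + (-6).
Solving p(λ) = 0 yields eigenvalues ≈ -3, 2. (A is shown rounded to 4 decimals, so these recover the underlying integer eigenvalues to within that precision.)
Verification: the trace of A = -1 equals the sum of eigenvalues -1, and det(A) ≈ -5.9998 matches the eigenvalue product -6.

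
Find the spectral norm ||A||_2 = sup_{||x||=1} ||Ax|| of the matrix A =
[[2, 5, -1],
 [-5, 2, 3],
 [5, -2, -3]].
||A||_2 = sqrt((106 + sqrt(2188))/2) ≈ 8.74 (= sqrt(largest eigenvalue of A^T A))

||A||_2 = sigma_max(A) = sqrt(lambda_max(A^T A)). Form the symmetric matrix M = A^T A =
[[54, -10, -32],
 [-10, 33, 7],
 [-32, 7, 19]].
Its characteristic polynomial (trace, sum of principal 2x2 minors, determinant of M give the coefficients) is
  p(λ) = det(λ I - M) = λ^3 - 106λ^2 + 2262λ.
The constant term is 0, so λ = 0 is a root. Dividing out λ leaves p(λ) = λ(λ^2 - 106λ + 2262). For λ^2 - 106λ + 2262 the discriminant is 2188. It is nonnegative but not a perfect square, so the roots are real and irrational: λ = (106 ± sqrt(2188))/2 ≈ 76.388, 29.612.
So the eigenvalues of A^T A are ≈ 0, 29.612, 76.388 (all ≥ 0, as they must be for A^T A). The largest is λ_max = (106 + sqrt(2188))/2 ≈ 76.388, hence ||A||_2 = sqrt(λ_max) = sqrt((106 + sqrt(2188))/2) ≈ 8.74.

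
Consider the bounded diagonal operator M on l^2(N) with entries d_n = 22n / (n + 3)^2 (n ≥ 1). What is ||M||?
||M|| = 11/6 (attained at n = 3)

For M diagonal, ||M|| = sup_n |d_n|. Treat f(x) = 22x / (x + 3)^2 for real x > 0. By the quotient rule, f'(x) = 22(3 - x)/(x + 3)^3, which is positive for x < 3 and negative for x > 3. So f has a unique maximum at x = 3, and since 3 is a positive integer, the supremum over n ≥ 1 is attained at n = 3: d_3 = 22·3/(3 + 3)^2 = 22·3/36 = 11/6. Hence ||M|| = 11/6.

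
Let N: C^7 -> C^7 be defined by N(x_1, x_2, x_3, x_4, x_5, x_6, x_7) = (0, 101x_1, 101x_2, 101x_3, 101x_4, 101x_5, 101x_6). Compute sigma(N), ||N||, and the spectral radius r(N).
sigma(N) = {0}; ||N|| = 101; r(N) = 0. (N is nilpotent with N^7 = 0.)

On C^7, N is a strictly lower-triangular matrix with 101 on the subdiagonal and zeros elsewhere, so its characteristic polynomial is lambda^7 and every eigenvalue is 0: sigma(N) = {0}. For the operator norm, N e_i = 101e_{i+1} for i = 1, ..., 6 and N e_7 = 0, so the singular values of N are 101 (with multiplicity 6) and 0; hence ||N|| = 101. The spectral radius r(N) = max|lambda| = 0. Note ||N|| > r(N) — characteristic of non-normal nilpotent operators. Indeed N^7 = 0.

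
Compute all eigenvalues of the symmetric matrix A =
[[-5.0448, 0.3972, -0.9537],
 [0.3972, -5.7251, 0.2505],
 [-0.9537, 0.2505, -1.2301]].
sigma(A) ≈ {-6, -5, -1}

A is real symmetric, so its spectrum consists of real eigenvalues. Expanding the characteristic polynomial of the displayed matrix gives
  det(λ I - A) = p(λ) = λ^3 + (12)λ^2 + (41)λ + (30).
Solving p(λ) = 0 yields eigenvalues ≈ -6, -5, -1. (A is shown rounded to 4 decimals, so these recover the underlying integer eigenvalues to within that precision.)
Verification: the trace of A = -12 equals the sum of eigenvalues -12, and det(A) ≈ -29.9997 matches the eigenvalue product -30.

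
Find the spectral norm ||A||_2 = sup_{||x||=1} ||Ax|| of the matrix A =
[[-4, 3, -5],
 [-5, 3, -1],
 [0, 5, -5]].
||A||_2 ≈ 10.4767 (= sqrt(largest eigenvalue of A^T A))

||A||_2 = sigma_max(A) = sqrt(lambda_max(A^T A)). Form the symmetric matrix M = A^T A =
[[41, -27, 25],
 [-27, 43, -43],
 [25, -43, 51]].
Its characteristic polynomial (trace, sum of principal 2x2 minors, determinant of M give the coefficients) is
  p(λ) = det(λ I - M) = λ^3 - 135λ^2 + 2844λ - 8100.
No integer candidate from the rational root theorem (±divisors of 8100) is a root, so the roots are irrational. The cubic discriminant is Δ = 29887845264 > 0, so there are three distinct real roots. p(3) = -756 and p(4) = 1180 have opposite signs, so a root lies in (3, 4); Newton's method refines it to λ ≈ 3.3754. p(21) = 1350 and p(22) = -224 have opposite signs, so a root lies in (21, 22); Newton's method refines it to λ ≈ 21.863. p(109) = -7010 and p(110) = 2240 have opposite signs, so a root lies in (109, 110); Newton's method refines it to λ ≈ 109.7616. Check (Vieta): the three roots sum to 135, matching tr M = 135.
So the eigenvalues of A^T A are ≈ 3.3754, 21.863, 109.7616 (all ≥ 0, as they must be for A^T A). The largest is λ_max ≈ 109.7616, hence ||A||_2 = sqrt(λ_max) ≈ 10.4767.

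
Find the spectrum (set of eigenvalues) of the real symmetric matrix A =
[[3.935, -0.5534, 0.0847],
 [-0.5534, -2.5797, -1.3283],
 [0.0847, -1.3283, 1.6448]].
sigma(A) ≈ {-3, 2, 4}

A is real symmetric, so its spectrum consists of real eigenvalues. Expanding the characteristic polynomial of the displayed matrix gives
  det(λ I - A) = p(λ) = λ^3 + (-3)λ^2 + (-10)λ + (24).
Solving p(λ) = 0 yields eigenvalues ≈ -3, 2, 4. (A is shown rounded to 4 decimals, so these recover the underlying integer eigenvalues to within that precision.)
Verification: the trace of A = 3 equals the sum of eigenvalues 3, and det(A) ≈ -24.0001 matches the eigenvalue product -24.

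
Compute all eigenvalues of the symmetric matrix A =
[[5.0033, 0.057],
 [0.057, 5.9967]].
sigma(A) ≈ {5, 6}

A is real symmetric, so its spectrum consists of real eigenvalues. Expanding the characteristic polynomial of the displayed matrix gives
  det(λ I - A) = p(λ) = λ^2 + (-11)λ + (30).
Solving p(λ) = 0 yields eigenvalues ≈ 5, 6. (A is shown rounded to 4 decimals, so these recover the underlying integer eigenvalues to within that precision.)
Verification: the trace of A = 11 equals the sum of eigenvalues 11, and det(A) ≈ 30.0000 matches the eigenvalue product 30.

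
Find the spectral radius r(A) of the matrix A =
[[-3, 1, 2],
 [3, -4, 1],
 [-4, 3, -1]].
r(A) = 3

The eigenvalues of A are the roots of its characteristic polynomial. With M = A (coefficients from the trace, the sum of principal 2x2 minors, and det A):
  p(λ) = det(λ I - M) = λ^3 + 8λ^2 + 21λ + 18.
By the rational root theorem any rational root is an integer divisor of 18. Testing λ = -3: p(-3) = -27 + 72 - 63 + 18 = 0, so λ = -3 is a root. Dividing out (λ + 3) leaves p(λ) = (λ + 3)(λ^2 + 5λ + 6). For λ^2 + 5λ + 6 the discriminant is 1. It is a perfect square (1^2), so the roots are rational: λ = (-5 ± 1)/2 = -2, -3.
Thus the eigenvalues (to 4 decimals) are -2 (modulus 2); -3 (modulus 3). The spectral radius is the largest modulus: r(A) = 3. (Cross-check: r(A) ≤ ||A||_2 ≈ 7.5901; equality holds whenever A is normal, though it can also hold for some non-normal A.)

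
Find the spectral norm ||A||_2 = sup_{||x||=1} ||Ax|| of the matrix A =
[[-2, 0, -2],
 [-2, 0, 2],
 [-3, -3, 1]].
||A||_2 = sqrt(24) ≈ 4.899 (= sqrt(largest eigenvalue of A^T A))

||A||_2 = sigma_max(A) = sqrt(lambda_max(A^T A)). Form the symmetric matrix M = A^T A =
[[17, 9, -3],
 [9, 9, -3],
 [-3, -3, 9]].
Its characteristic polynomial (trace, sum of principal 2x2 minors, determinant of M give the coefficients) is
  p(λ) = det(λ I - M) = λ^3 - 35λ^2 + 288λ - 576.
By the rational root theorem any rational root is an integer divisor of 576. Testing λ = 24: p(24) = 13824 - 20160 + 6912 - 576 = 0, so λ = 24 is a root. Dividing out (λ - 24) leaves p(λ) = (λ - 24)(λ^2 - 11λ + 24). For λ^2 - 11λ + 24 the discriminant is 25. It is a perfect square (5^2), so the roots are rational: λ = (11 ± 5)/2 = 8, 3.
So the eigenvalues of A^T A are ≈ 3, 8, 24 (all ≥ 0, as they must be for A^T A). The largest is λ_max = 24, hence ||A||_2 = sqrt(λ_max) = sqrt(24) ≈ 4.899.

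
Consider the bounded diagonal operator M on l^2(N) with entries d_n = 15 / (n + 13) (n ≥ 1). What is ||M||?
||M|| = 15/14 (attained at n = 1)

For M diagonal, ||M|| = sup_n |d_n| = sup_n 15/(n + 13). This is positive and strictly decreasing in n, so the supremum is attained at n = 1: d_1 = 15/(1 + 13) = 15/14. Hence ||M|| = 15/14.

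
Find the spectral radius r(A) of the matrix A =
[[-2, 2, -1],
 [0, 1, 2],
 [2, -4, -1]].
r(A) ≈ 2.8751

The eigenvalues of A are the roots of its characteristic polynomial. With M = A (coefficients from the trace, the sum of principal 2x2 minors, and det A):
  p(λ) = det(λ I - M) = λ^3 + 2λ^2 + 9λ + 4.
No integer candidate from the rational root theorem (±divisors of 4) is a root, so the roots are irrational. The cubic discriminant is Δ = -1856 < 0, so there is one real root and a complex-conjugate pair. p(-1) = -4 and p(0) = 4 have opposite signs, so a root lies in (-1, 0); Newton's method refines it to λ ≈ -0.4839. Dividing out (λ - (-0.4839)) leaves approximately λ^2 + 1.5161λ + 8.2664. For λ^2 + 1.5161λ + 8.2664 the discriminant is -30.7669. It is negative, so the remaining roots are the complex-conjugate pair λ ≈ -0.7581 ± 2.7734i. Their product equals the constant term, so |λ|^2 ≈ 8.2664 and |λ| ≈ 2.8751.
Thus the eigenvalues (to 4 decimals) are -0.4839 (modulus 0.4839); -0.7581 ± 2.7734i (modulus 2.8751). The spectral radius is the largest modulus: r(A) ≈ 2.8751. (Cross-check: r(A) ≤ ||A||_2 ≈ 5.3546; equality holds whenever A is normal, though it can also hold for some non-normal A.)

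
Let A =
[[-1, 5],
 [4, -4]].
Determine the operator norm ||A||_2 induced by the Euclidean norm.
||A||_2 = sqrt((58 + sqrt(2340))/2) ≈ 7.2929 (= sqrt(largest eigenvalue of A^T A))

||A||_2 = sigma_max(A) = sqrt(lambda_max(A^T A)). Form the symmetric matrix M = A^T A =
[[17, -21],
 [-21, 41]].
Its characteristic polynomial (trace, determinant of M give the coefficients) is
  p(λ) = det(λ I - M) = λ^2 - 58λ + 256.
For λ^2 - 58λ + 256 the discriminant is 2340. It is nonnegative but not a perfect square, so the roots are real and irrational: λ = (58 ± sqrt(2340))/2 ≈ 53.1868, 4.8132.
So the eigenvalues of A^T A are ≈ 4.8132, 53.1868 (all ≥ 0, as they must be for A^T A). The largest is λ_max = (58 + sqrt(2340))/2 ≈ 53.1868, hence ||A||_2 = sqrt(λ_max) = sqrt((58 + sqrt(2340))/2) ≈ 7.2929.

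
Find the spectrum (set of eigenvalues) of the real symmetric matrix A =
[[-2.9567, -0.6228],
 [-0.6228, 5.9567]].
sigma(A) ≈ {-3, 6}

A is real symmetric, so its spectrum consists of real eigenvalues. Expanding the characteristic polynomial of the displayed matrix gives
  det(λ I - A) = p(λ) = λ^2 + (-3)λ + (-18).
Solving p(λ) = 0 yields eigenvalues ≈ -3, 6. (A is shown rounded to 4 decimals, so these recover the underlying integer eigenvalues to within that precision.)
Verification: the trace of A = 3 equals the sum of eigenvalues 3, and det(A) ≈ -18.0001 matches the eigenvalue product -18.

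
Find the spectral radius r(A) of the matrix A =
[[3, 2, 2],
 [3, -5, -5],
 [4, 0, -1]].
r(A) ≈ 6.606

The eigenvalues of A are the roots of its characteristic polynomial. With M = A (coefficients from the trace, the sum of principal 2x2 minors, and det A):
  p(λ) = det(λ I - M) = λ^3 + 3λ^2 - 27λ - 21.
No integer candidate from the rational root theorem (±divisors of 21) is a root, so the roots are irrational. The cubic discriminant is Δ = 106272 > 0, so there are three distinct real roots. p(-7) = -28 and p(-6) = 33 have opposite signs, so a root lies in (-7, -6); Newton's method refines it to λ ≈ -6.606. p(-1) = 8 and p(0) = -21 have opposite signs, so a root lies in (-1, 0); Newton's method refines it to λ ≈ -0.7327. p(4) = -17 and p(5) = 44 have opposite signs, so a root lies in (4, 5); Newton's method refines it to λ ≈ 4.3387. Check (Vieta): the three roots sum to -3, matching tr M = -3.
Thus the eigenvalues (to 4 decimals) are -6.606 (modulus 6.606); -0.7327 (modulus 0.7327); 4.3387 (modulus 4.3387). The spectral radius is the largest modulus: r(A) ≈ 6.606. (Cross-check: r(A) ≤ ||A||_2 ≈ 8.1298; equality holds whenever A is normal, though it can also hold for some non-normal A.)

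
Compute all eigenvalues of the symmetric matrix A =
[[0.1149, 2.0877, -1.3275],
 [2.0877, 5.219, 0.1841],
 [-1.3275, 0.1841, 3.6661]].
sigma(A) ≈ {-1, 4, 6}

A is real symmetric, so its spectrum consists of real eigenvalues. Expanding the characteristic polynomial of the displayed matrix gives
  det(λ I - A) = p(λ) = λ^3 + (-9)λ^2 + (14)λ + (24.0018).
Solving p(λ) = 0 yields eigenvalues ≈ -1, 4, 6. (A is shown rounded to 4 decimals, so these recover the underlying integer eigenvalues to within that precision.)
Verification: the trace of A = 9 equals the sum of eigenvalues 9, and det(A) ≈ -24.0018 matches the eigenvalue product -24.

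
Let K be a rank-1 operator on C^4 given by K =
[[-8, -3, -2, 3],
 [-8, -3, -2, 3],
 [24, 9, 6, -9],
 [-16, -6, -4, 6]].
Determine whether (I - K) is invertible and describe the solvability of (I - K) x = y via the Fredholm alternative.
(I - K) is singular (det(I - K) = 0, i.e. 1 ∈ sigma(K)). (I - K) x = y is solvable iff y ⊥ ker((I - K)^*) = span{(-8, -3, -2, 3)}, i.e. iff -8y_1 - 3y_2 - 2y_3 + 3y_4 = 0. When solvable, the solutions are x = y + c·(1, 1, -3, 2), c arbitrary (ker(I - K) = span{(1, 1, -3, 2)}, dimension 1).

K has rank 1, so it is an outer product K = u v^T: every row of K is a multiple of one row vector. Reading off the entries, u = (1, 1, -3, 2) and v = (-8, -3, -2, 3) (row i of K equals u_i·v^T). A rank-one matrix u v^T satisfies K u = u (v·u) and kills the (3)-dimensional subspace v^⊥, so its characteristic polynomial is lambda^3 (lambda - v·u) with v·u = tr K = 1. Hence the eigenvalues of I - K are 1 (multiplicity 3) and 1 - (1) = 0, so det(I - K) = 0. (Direct check: I - K =
[[9, 3, 2, -3],
 [8, 4, 2, -3],
 [-24, -9, -5, 9],
 [16, 6, 4, -5]]
has determinant 0.) So 1 is an eigenvalue of K and (I - K) is not invertible. The finite-dimensional Fredholm alternative says: either (I - K) is invertible, or ker(I - K) ≠ {0} and then range(I - K) = ker((I - K)^*)^⊥, with dim ker(I - K) = dim ker((I - K)^*). We are in the second case, so we need both kernels. Kernel of I - K: (I - K) u = u - u (v·u) = u - u = 0, so ker(I - K) = span{u} = span{(1, 1, -3, 2)} (it is exactly 1-dimensional because rank(I - K) = 3). Kernel of the adjoint: K is real, so (I - K)^* = I - K^T = I - v u^T, and (I - v u^T) v = v - v (u·v) = 0; hence ker((I - K)^*) = span{v} = span{(-8, -3, -2, 3)}. Therefore (I - K) x = y is solvable iff <y, v> = 0, i.e. iff -8y_1 - 3y_2 - 2y_3 + 3y_4 = 0. When this holds, K y = u (v·y) = 0, so (I - K) y = y and x = y is a particular solution; the full solution set is the line x = y + c·u = y + c·(1, 1, -3, 2), c ∈ C.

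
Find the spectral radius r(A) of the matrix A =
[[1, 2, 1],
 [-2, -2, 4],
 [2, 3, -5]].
r(A) ≈ 7.1377

The eigenvalues of A are the roots of its characteristic polynomial. With M = A (coefficients from the trace, the sum of principal 2x2 minors, and det A):
  p(λ) = det(λ I - M) = λ^3 + 6λ^2 - 7λ + 8.
No integer candidate from the rational root theorem (±divisors of 8) is a root, so the roots are irrational. The cubic discriminant is Δ = -11552 < 0, so there is one real root and a complex-conjugate pair. p(-8) = -64 and p(-7) = 8 have opposite signs, so a root lies in (-8, -7); Newton's method refines it to λ ≈ -7.1377. Dividing out (λ - (-7.1377)) leaves approximately λ^2 - 1.1377λ + 1.1208. For λ^2 - 1.1377λ + 1.1208 the discriminant is -3.1888. It is negative, so the remaining roots are the complex-conjugate pair λ ≈ 0.5689 ± 0.8929i. Their product equals the constant term, so |λ|^2 ≈ 1.1208 and |λ| ≈ 1.0587.
Thus the eigenvalues (to 4 decimals) are -7.1377 (modulus 7.1377); 0.5689 ± 0.8929i (modulus 1.0587). The spectral radius is the largest modulus: r(A) ≈ 7.1377. (Cross-check: r(A) ≤ ||A||_2 ≈ 7.8763; equality holds whenever A is normal, though it can also hold for some non-normal A.)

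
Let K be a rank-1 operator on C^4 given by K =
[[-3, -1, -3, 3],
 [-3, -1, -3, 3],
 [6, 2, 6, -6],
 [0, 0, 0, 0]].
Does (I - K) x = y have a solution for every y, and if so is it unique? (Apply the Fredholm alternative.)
(I - K) is invertible (det(I - K) = -1 ≠ 0), so for every y in C^4 the equation (I - K) x = y has a unique solution.

K has rank 1, so it is an outer product K = u v^T: every row of K is a multiple of one row vector. Reading off the entries, u = (-1, -1, 2, 0) and v = (3, 1, 3, -3) (row i of K equals u_i·v^T). A rank-one matrix u v^T satisfies K u = u (v·u) and kills the (3)-dimensional subspace v^⊥, so its characteristic polynomial is lambda^3 (lambda - v·u) with v·u = tr K = 2. Hence the eigenvalues of I - K are 1 (multiplicity 3) and 1 - (2) = -1, so det(I - K) = -1. (Direct check: I - K =
[[4, 1, 3, -3],
 [3, 2, 3, -3],
 [-6, -2, -5, 6],
 [0, 0, 0, 1]]
has determinant -1.) The finite-dimensional Fredholm alternative says: either (I - K) is invertible, or ker(I - K) ≠ {0} and then range(I - K) = ker((I - K)^*)^⊥, with dim ker(I - K) = dim ker((I - K)^*). Since det(I - K) ≠ 0, 1 is not an eigenvalue of K and ker(I - K) = {0}, so we are in the first case: for every y there is a unique x = (I - K)^(-1) y. Explicitly, by the Sherman–Morrison formula, (I - u v^T)^(-1) = I + u v^T/(1 - v·u), i.e. (I - K)^(-1) = I - K.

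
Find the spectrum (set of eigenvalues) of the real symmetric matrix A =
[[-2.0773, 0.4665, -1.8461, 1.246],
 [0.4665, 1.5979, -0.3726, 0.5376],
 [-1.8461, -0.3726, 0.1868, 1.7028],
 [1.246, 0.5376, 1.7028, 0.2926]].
sigma(A) ≈ {-4, 0, 2} (2 with multiplicity 2)

A is real symmetric, so its spectrum consists of real eigenvalues. Expanding the characteristic polynomial of the displayed matrix gives
  det(λ I - A) = p(λ) = λ^4 + (0)λ^3 + (-12)λ^2 + (16)λ + (0).
Solving p(λ) = 0 yields eigenvalues ≈ -4, 0, 2, 2. (A is shown rounded to 4 decimals, so these recover the underlying integer eigenvalues to within that precision.)
Verification: the trace of A = 0 equals the sum of eigenvalues 0, and det(A) ≈ -0.0007 matches the eigenvalue product 0.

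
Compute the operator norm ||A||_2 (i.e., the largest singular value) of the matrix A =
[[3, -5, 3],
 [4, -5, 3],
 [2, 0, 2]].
||A||_2 ≈ 9.8219 (= sqrt(largest eigenvalue of A^T A))

||A||_2 = sigma_max(A) = sqrt(lambda_max(A^T A)). Form the symmetric matrix M = A^T A =
[[29, -35, 25],
 [-35, 50, -30],
 [25, -30, 22]].
Its characteristic polynomial (trace, sum of principal 2x2 minors, determinant of M give the coefficients) is
  p(λ) = det(λ I - M) = λ^3 - 101λ^2 + 438λ - 100.
No integer candidate from the rational root theorem (±divisors of 100) is a root, so the roots are irrational. The cubic discriminant is Δ = 1288127956 > 0, so there are three distinct real roots. p(0) = -100 and p(1) = 238 have opposite signs, so a root lies in (0, 1); Newton's method refines it to λ ≈ 0.2418. p(4) = 100 and p(5) = -310 have opposite signs, so a root lies in (4, 5); Newton's method refines it to λ ≈ 4.2877. p(96) = -4132 and p(97) = 4750 have opposite signs, so a root lies in (96, 97); Newton's method refines it to λ ≈ 96.4705. Check (Vieta): the three roots sum to 101, matching tr M = 101.
So the eigenvalues of A^T A are ≈ 0.2418, 4.2877, 96.4705 (all ≥ 0, as they must be for A^T A). The largest is λ_max ≈ 96.4705, hence ||A||_2 = sqrt(λ_max) ≈ 9.8219.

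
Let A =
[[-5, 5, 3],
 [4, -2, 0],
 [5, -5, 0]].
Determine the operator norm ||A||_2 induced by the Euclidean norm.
||A||_2 ≈ 11.0577 (= sqrt(largest eigenvalue of A^T A))

||A||_2 = sigma_max(A) = sqrt(lambda_max(A^T A)). Form the symmetric matrix M = A^T A =
[[66, -58, -15],
 [-58, 54, 15],
 [-15, 15, 9]].
Its characteristic polynomial (trace, sum of principal 2x2 minors, determinant of M give the coefficients) is
  p(λ) = det(λ I - M) = λ^3 - 129λ^2 + 830λ - 900.
No integer candidate from the rational root theorem (±divisors of 900) is a root, so the roots are irrational. The cubic discriminant is Δ = 3161420500 > 0, so there are three distinct real roots. p(1) = -198 and p(2) = 252 have opposite signs, so a root lies in (1, 2); Newton's method refines it to λ ≈ 1.3751. p(5) = 150 and p(6) = -348 have opposite signs, so a root lies in (5, 6); Newton's method refines it to λ ≈ 5.3529. p(122) = -3828 and p(123) = 10416 have opposite signs, so a root lies in (122, 123); Newton's method refines it to λ ≈ 122.2721. Check (Vieta): the three roots sum to 129, matching tr M = 129.
So the eigenvalues of A^T A are ≈ 1.3751, 5.3529, 122.2721 (all ≥ 0, as they must be for A^T A). The largest is λ_max ≈ 122.2721, hence ||A||_2 = sqrt(λ_max) ≈ 11.0577.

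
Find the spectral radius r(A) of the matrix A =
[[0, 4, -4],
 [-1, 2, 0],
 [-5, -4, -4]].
r(A) ≈ 6.9468

The eigenvalues of A are the roots of its characteristic polynomial. With M = A (coefficients from the trace, the sum of principal 2x2 minors, and det A):
  p(λ) = det(λ I - M) = λ^3 + 2λ^2 - 24λ + 72.
No integer candidate from the rational root theorem (±divisors of 72) is a root, so the roots are irrational. The cubic discriminant is Δ = -146880 < 0, so there is one real root and a complex-conjugate pair. p(-7) = -5 and p(-6) = 72 have opposite signs, so a root lies in (-7, -6); Newton's method refines it to λ ≈ -6.9468. Dividing out (λ - (-6.9468)) leaves approximately λ^2 - 4.9468λ + 10.3645. For λ^2 - 4.9468λ + 10.3645 the discriminant is -16.987. It is negative, so the remaining roots are the complex-conjugate pair λ ≈ 2.4734 ± 2.0608i. Their product equals the constant term, so |λ|^2 ≈ 10.3645 and |λ| ≈ 3.2194.
Thus the eigenvalues (to 4 decimals) are -6.9468 (modulus 6.9468); 2.4734 ± 2.0608i (modulus 3.2194). The spectral radius is the largest modulus: r(A) ≈ 6.9468. (Cross-check: r(A) ≤ ||A||_2 ≈ 7.5618; equality holds whenever A is normal, though it can also hold for some non-normal A.)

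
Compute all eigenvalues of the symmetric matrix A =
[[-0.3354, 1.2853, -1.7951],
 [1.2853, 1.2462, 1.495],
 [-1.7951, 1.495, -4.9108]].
sigma(A) ≈ {-6, 0, 2}

A is real symmetric, so its spectrum consists of real eigenvalues. Expanding the characteristic polynomial of the displayed matrix gives
  det(λ I - A) = p(λ) = λ^3 + (4)λ^2 + (-12)λ + (0).
Solving p(λ) = 0 yields eigenvalues ≈ -6, 0, 2. (A is shown rounded to 4 decimals, so these recover the underlying integer eigenvalues to within that precision.)
Verification: the trace of A = -4 equals the sum of eigenvalues -4, and det(A) ≈ 0.0005 matches the eigenvalue product 0.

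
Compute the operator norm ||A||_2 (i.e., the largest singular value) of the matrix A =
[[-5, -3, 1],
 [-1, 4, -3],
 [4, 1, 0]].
||A||_2 ≈ 7.2978 (= sqrt(largest eigenvalue of A^T A))

||A||_2 = sigma_max(A) = sqrt(lambda_max(A^T A)). Form the symmetric matrix M = A^T A =
[[42, 15, -2],
 [15, 26, -15],
 [-2, -15, 10]].
Its characteristic polynomial (trace, sum of principal 2x2 minors, determinant of M give the coefficients) is
  p(λ) = det(λ I - M) = λ^3 - 78λ^2 + 1318λ - 16.
No integer candidate from the rational root theorem (±divisors of 16) is a root, so the roots are irrational. The cubic discriminant is Δ = 1409774000 > 0, so there are three distinct real roots. p(0) = -16 and p(1) = 1225 have opposite signs, so a root lies in (0, 1); Newton's method refines it to λ ≈ 0.0121. p(24) = 512 and p(25) = -191 have opposite signs, so a root lies in (24, 25); Newton's method refines it to λ ≈ 24.7295. p(53) = -387 and p(54) = 1172 have opposite signs, so a root lies in (53, 54); Newton's method refines it to λ ≈ 53.2583. Check (Vieta): the three roots sum to 78, matching tr M = 78.
So the eigenvalues of A^T A are ≈ 0.0121, 24.7295, 53.2583 (all ≥ 0, as they must be for A^T A). The largest is λ_max ≈ 53.2583, hence ||A||_2 = sqrt(λ_max) ≈ 7.2978.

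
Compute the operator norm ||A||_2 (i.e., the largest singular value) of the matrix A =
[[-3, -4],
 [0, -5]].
||A||_2 = sqrt(45) ≈ 6.7082 (= sqrt(largest eigenvalue of A^T A))

||A||_2 = sigma_max(A) = sqrt(lambda_max(A^T A)). Form the symmetric matrix M = A^T A =
[[9, 12],
 [12, 41]].
Its characteristic polynomial (trace, determinant of M give the coefficients) is
  p(λ) = det(λ I - M) = λ^2 - 50λ + 225.
For λ^2 - 50λ + 225 the discriminant is 1600. It is a perfect square (40^2), so the roots are rational: λ = (50 ± 40)/2 = 45, 5.
So the eigenvalues of A^T A are ≈ 5, 45 (all ≥ 0, as they must be for A^T A). The largest is λ_max = 45, hence ||A||_2 = sqrt(λ_max) = sqrt(45) ≈ 6.7082.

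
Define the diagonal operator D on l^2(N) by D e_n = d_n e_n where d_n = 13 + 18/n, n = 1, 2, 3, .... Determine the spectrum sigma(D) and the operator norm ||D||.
sigma(D) = {13 + 18/n : n ≥ 1} ∪ {13}; ||D|| = 31

A bounded diagonal operator on l^2 with diagonal entries d_n has spectrum equal to the closure of {d_n : n ≥ 1}: every d_n is an eigenvalue (with eigenvector e_n), so {d_n} ⊂ sigma(D); the spectrum is closed, so its closure is too; and for lambda not in the closure, (D - lambda I) has bounded inverse (the diagonal entries 1/(d_n - lambda) are bounded). For our sequence d_n = 13 + 18/n, n = 1, 2, 3, ...:
  - {d_n} = {13 + 18/n : n ≥ 1}; the only limit point is 13
  - closure = {13 + 18/n : n ≥ 1} ∪ {13}
For the norm: a diagonal operator has ||D|| = sup_n |d_n|. Here d_n = 13 + 18/n is positive and decreasing, so sup_n |d_n| = d_1 = 13 + 18 = 31. So ||D|| = 31.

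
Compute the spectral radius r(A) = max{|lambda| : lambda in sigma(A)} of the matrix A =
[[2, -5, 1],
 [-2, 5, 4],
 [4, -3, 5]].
r(A) ≈ 7.6632

The eigenvalues of A are the roots of its characteristic polynomial. With M = A (coefficients from the trace, the sum of principal 2x2 minors, and det A):
  p(λ) = det(λ I - M) = λ^3 - 12λ^2 + 43λ + 70.
No integer candidate from the rational root theorem (±divisors of 70) is a root, so the roots are irrational. The cubic discriminant is Δ = -350392 < 0, so there is one real root and a complex-conjugate pair. p(-2) = -72 and p(-1) = 14 have opposite signs, so a root lies in (-2, -1); Newton's method refines it to λ ≈ -1.192. Dividing out (λ - (-1.192)) leaves approximately λ^2 - 13.192λ + 58.7249. For λ^2 - 13.192λ + 58.7249 the discriminant is -60.8706. It is negative, so the remaining roots are the complex-conjugate pair λ ≈ 6.596 ± 3.901i. Their product equals the constant term, so |λ|^2 ≈ 58.7249 and |λ| ≈ 7.6632.
Thus the eigenvalues (to 4 decimals) are -1.192 (modulus 1.192); 6.596 ± 3.901i (modulus 7.6632). The spectral radius is the largest modulus: r(A) ≈ 7.6632. (Cross-check: r(A) ≤ ||A||_2 ≈ 8.9112; equality holds whenever A is normal, though it can also hold for some non-normal A.)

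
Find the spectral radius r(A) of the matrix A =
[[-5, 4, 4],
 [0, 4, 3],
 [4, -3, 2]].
r(A) ≈ 6.2405

The eigenvalues of A are the roots of its characteristic polynomial. With M = A (coefficients from the trace, the sum of principal 2x2 minors, and det A):
  p(λ) = det(λ I - M) = λ^3 - λ^2 - 29λ + 101.
No integer candidate from the rational root theorem (±divisors of 101) is a root, so the roots are irrational. The cubic discriminant is Δ = -123904 < 0, so there is one real root and a complex-conjugate pair. p(-7) = -88 and p(-6) = 23 have opposite signs, so a root lies in (-7, -6); Newton's method refines it to λ ≈ -6.2405. Dividing out (λ - (-6.2405)) leaves approximately λ^2 - 7.2405λ + 16.1846. For λ^2 - 7.2405λ + 16.1846 the discriminant is -12.3132. It is negative, so the remaining roots are the complex-conjugate pair λ ≈ 3.6203 ± 1.7545i. Their product equals the constant term, so |λ|^2 ≈ 16.1846 and |λ| ≈ 4.023.
Thus the eigenvalues (to 4 decimals) are -6.2405 (modulus 6.2405); 3.6203 ± 1.7545i (modulus 4.023). The spectral radius is the largest modulus: r(A) ≈ 6.2405. (Cross-check: r(A) ≤ ||A||_2 ≈ 9.1487; equality holds whenever A is normal, though it can also hold for some non-normal A.)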